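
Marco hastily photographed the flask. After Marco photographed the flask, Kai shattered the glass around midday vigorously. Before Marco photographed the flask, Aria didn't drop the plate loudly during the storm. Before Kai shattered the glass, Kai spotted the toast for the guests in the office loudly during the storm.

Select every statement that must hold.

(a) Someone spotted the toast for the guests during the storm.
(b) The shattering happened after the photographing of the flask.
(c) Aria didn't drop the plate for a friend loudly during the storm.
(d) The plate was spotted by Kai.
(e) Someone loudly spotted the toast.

(a), (b), (c), (e)

(a) Entailed — every conjunct here is already in the original spotting event.
(b) Entailed — the narrative places the photographing before the shattering.
(c) Entailed — under negation, adding a further restriction is entailed: if no such dropping event occurred, none occurred for a friend either.
(d) Not entailed — Kai spotted the toast, not the plate; the plate belongs to the dropping event.
(e) Entailed — this follows by dropping conjuncts from the spotting event's description.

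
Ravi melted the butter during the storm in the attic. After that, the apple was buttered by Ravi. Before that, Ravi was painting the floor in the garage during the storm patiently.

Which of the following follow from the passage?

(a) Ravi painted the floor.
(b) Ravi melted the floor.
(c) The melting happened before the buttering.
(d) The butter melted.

(c), (d)

(a) Not entailed — 'was painting' is progressive on an accomplishment; it does not entail the completed 'painted'.
(b) Not entailed — Ravi melted the butter, not the floor; the floor belongs to the painting event.
(c) Entailed — the narrative places the melting before the buttering.
(d) Entailed — 'Ravi melted the butter' is causative; it entails the inchoative 'the butter melted'.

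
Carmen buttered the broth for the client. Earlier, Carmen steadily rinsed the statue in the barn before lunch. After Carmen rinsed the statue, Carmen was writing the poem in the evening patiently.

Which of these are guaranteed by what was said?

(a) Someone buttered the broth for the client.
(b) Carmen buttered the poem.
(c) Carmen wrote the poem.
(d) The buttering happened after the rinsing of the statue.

(a) Entailed — this follows by dropping conjuncts from the buttering event's description.
(b) Not entailed — Carmen buttered the broth, not the poem; the poem belongs to the writing event.
(c) Not entailed — 'was writing' is progressive on an accomplishment; it does not entail the completed 'wrote'.
(d) Entailed — the narrative places the rinsing before the buttering.

(a), (d)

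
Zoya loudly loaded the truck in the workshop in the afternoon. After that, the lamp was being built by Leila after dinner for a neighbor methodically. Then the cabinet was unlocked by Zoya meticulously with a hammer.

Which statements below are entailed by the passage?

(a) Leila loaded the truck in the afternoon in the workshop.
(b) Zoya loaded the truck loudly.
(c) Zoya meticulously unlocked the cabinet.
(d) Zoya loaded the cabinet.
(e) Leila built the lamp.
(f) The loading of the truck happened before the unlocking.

(b), (c), (f)

(a) Not entailed — the passage has Zoya loading the truck, not Leila.
(b) Entailed — this follows by dropping conjuncts from the loading event's description.
(c) Entailed — this follows by dropping conjuncts from the unlocking event's description.
(d) Not entailed — Zoya loaded the truck, not the cabinet; the cabinet belongs to the unlocking event.
(e) Not entailed — 'was building' is progressive on an accomplishment; it does not entail the completed 'built'.
(f) Entailed — the narrative places the loading before the unlocking.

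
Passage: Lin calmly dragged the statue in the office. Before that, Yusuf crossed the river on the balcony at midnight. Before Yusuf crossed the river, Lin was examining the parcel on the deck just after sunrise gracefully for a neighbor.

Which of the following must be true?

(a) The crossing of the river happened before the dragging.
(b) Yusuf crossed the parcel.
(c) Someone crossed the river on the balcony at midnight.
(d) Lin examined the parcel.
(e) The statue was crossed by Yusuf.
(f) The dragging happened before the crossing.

(a) Entailed — the narrative places the crossing before the dragging.
(b) Not entailed — Yusuf crossed the river, not the parcel; the parcel belongs to the examining event.
(c) Entailed — the original entails any weakening of itself; this just generalizes the agent.
(d) Entailed — 'examine' is an activity; 'was examining' entails that some examining happened, so 'examined' holds.
(e) Not entailed — Yusuf crossed the river, not the statue; the statue belongs to the dragging event.
(f) Not entailed — the narrative places the crossing before the dragging, not after.

(a), (c), (d)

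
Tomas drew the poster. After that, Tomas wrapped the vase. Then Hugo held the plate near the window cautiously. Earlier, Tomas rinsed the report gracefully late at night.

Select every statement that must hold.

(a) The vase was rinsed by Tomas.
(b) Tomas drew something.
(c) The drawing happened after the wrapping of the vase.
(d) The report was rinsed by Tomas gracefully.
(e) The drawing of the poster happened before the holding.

(b), (d), (e)

(a) Not entailed — Tomas rinsed the report, not the vase; the vase belongs to the wrapping event.
(b) Entailed — the original entails any weakening of itself; this just generalizes the patient.
(c) Not entailed — the narrative places the drawing before the wrapping, not after.
(d) Entailed — dropping 'late at night' leaves a sub-description the original still satisfies.
(e) Entailed — the narrative places the drawing before the holding.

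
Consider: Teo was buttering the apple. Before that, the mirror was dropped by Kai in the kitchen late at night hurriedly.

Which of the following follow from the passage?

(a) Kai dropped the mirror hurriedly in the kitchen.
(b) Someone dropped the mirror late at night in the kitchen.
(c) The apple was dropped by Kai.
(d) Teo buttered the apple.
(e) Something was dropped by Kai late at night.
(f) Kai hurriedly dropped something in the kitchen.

(a) Entailed — the original entails any weakening of itself; this just drops 'late at night'.
(b) Entailed — dropping 'hurriedly' and generalizing the agent leaves a sub-description the original still satisfies.
(c) Not entailed — Kai dropped the mirror, not the apple; the apple belongs to the buttering event.
(d) Not entailed — 'was buttering' is progressive on an accomplishment; it does not entail the completed 'buttered'.
(e) Entailed — the original entails any weakening of itself; this just drops 'in the kitchen', 'hurriedly' and generalizes the patient.
(f) Entailed — every conjunct here is already in the original dropping event.

(a), (b), (e), (f)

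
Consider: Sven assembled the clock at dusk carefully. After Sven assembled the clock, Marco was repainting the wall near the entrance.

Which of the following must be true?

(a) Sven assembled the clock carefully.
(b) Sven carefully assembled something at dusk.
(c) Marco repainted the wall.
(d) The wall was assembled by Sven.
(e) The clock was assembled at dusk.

(a), (b), (e)

(a) Entailed — the original entails any weakening of itself; this just drops 'at dusk'.
(b) Entailed — this follows by dropping conjuncts from the assembling event's description.
(c) Not entailed — 'was repainting' is progressive on an accomplishment; it does not entail the completed 'repainted'.
(d) Not entailed — Sven assembled the clock, not the wall; the wall belongs to the repainting event.
(e) Entailed — every conjunct here is already in the original assembling event.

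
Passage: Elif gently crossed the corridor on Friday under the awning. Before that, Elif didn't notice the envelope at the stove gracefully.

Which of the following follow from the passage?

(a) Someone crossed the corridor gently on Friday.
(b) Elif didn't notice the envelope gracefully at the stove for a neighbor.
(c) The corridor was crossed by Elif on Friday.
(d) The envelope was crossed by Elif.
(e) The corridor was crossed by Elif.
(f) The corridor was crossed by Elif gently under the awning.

(a), (b), (c), (e), (f)

(a) Entailed — the original entails any weakening of itself; this just drops 'under the awning' and generalizes the agent.
(b) Entailed — under negation, adding a further restriction is entailed: if no such noticing event occurred, none occurred for a neighbor either.
(c) Entailed — dropping 'gently', 'under the awning' leaves a sub-description the original still satisfies.
(d) Not entailed — Elif crossed the corridor, not the envelope; the envelope belongs to the noticing event.
(e) Entailed — this follows by dropping conjuncts from the crossing event's description.
(f) Entailed — dropping 'on Friday' leaves a sub-description the original still satisfies.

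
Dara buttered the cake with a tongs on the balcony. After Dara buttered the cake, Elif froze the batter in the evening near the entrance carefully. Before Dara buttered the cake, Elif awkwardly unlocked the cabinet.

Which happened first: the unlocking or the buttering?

The connectives place the unlocking before the buttering.

the unlocking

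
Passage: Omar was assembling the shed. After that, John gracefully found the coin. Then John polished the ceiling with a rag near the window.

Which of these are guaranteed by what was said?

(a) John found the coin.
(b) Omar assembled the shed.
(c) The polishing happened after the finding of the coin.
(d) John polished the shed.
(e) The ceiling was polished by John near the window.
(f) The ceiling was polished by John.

(a), (c), (e), (f)

(a) Entailed — dropping 'gracefully' leaves a sub-description the original still satisfies.
(b) Not entailed — 'was assembling' is progressive on an accomplishment; it does not entail the completed 'assembled'.
(c) Entailed — the narrative places the finding before the polishing.
(d) Not entailed — John polished the ceiling, not the shed; the shed belongs to the assembling event.
(e) Entailed — dropping 'with a rag' leaves a sub-description the original still satisfies.
(f) Entailed — dropping 'near the window', 'with a rag' leaves a sub-description the original still satisfies.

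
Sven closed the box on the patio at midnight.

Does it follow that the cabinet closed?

no

Nothing is said about any cabinet; only the box is affected.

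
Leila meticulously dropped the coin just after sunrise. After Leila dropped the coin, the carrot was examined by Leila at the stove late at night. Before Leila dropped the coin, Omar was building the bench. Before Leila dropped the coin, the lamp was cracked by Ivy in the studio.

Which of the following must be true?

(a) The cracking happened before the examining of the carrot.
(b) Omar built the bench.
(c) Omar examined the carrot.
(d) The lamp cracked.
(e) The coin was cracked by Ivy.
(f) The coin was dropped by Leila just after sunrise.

(a) Entailed — the narrative places the cracking before the examining.
(b) Not entailed — 'was building' is progressive on an accomplishment; it does not entail the completed 'built'.
(c) Not entailed — the passage has Leila examining the carrot, not Omar.
(d) Entailed — 'Ivy cracked the lamp' is causative; it entails the inchoative 'the lamp cracked'.
(e) Not entailed — Ivy cracked the lamp, not the coin; the coin belongs to the dropping event.
(f) Entailed — dropping 'meticulously' leaves a sub-description the original still satisfies.

(a), (d), (f)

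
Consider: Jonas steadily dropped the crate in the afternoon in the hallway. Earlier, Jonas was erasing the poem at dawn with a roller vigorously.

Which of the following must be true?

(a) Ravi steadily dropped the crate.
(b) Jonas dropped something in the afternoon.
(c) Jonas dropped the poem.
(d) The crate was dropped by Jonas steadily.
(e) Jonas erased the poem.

(b), (d)

(a) Not entailed — the passage has Jonas dropping the crate, not Ravi.
(b) Entailed — every conjunct here is already in the original dropping event.
(c) Not entailed — Jonas dropped the crate, not the poem; the poem belongs to the erasing event.
(d) Entailed — dropping 'in the hallway', 'in the afternoon' leaves a sub-description the original still satisfies.
(e) Not entailed — 'was erasing' is progressive on an accomplishment; it does not entail the completed 'erased'.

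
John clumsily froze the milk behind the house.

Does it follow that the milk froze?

yes

'John froze the milk' is the causative; it entails the inchoative 'the milk froze'.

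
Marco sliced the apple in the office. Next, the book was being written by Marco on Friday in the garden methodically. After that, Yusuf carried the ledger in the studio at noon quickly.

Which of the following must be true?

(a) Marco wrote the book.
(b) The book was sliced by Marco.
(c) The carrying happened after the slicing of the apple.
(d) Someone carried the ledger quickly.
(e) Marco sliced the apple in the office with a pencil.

(c), (d)

(a) Not entailed — 'was writing' is progressive on an accomplishment; it does not entail the completed 'wrote'.
(b) Not entailed — Marco sliced the apple, not the book; the book belongs to the writing event.
(c) Entailed — the narrative places the slicing before the carrying.
(d) Entailed — dropping 'in the studio', 'at noon' and generalizing the agent leaves a sub-description the original still satisfies.
(e) Not entailed — 'with a pencil' adds information not in the original event.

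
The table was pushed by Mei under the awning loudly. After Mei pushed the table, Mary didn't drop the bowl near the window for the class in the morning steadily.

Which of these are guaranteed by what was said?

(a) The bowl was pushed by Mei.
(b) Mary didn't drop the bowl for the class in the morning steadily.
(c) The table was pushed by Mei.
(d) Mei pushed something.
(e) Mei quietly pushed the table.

(a) Not entailed — Mei pushed the table, not the bowl; the bowl belongs to the dropping event.
(b) Not entailed — dropping 'near the window' under negation is not valid — the original leaves open that Mary dropped the bowl some other way.
(c) Entailed — this follows by dropping conjuncts from the pushing event's description.
(d) Entailed — the original entails any weakening of itself; this just drops 'under the awning', 'loudly' and generalizes the patient.
(e) Not entailed — 'quietly' adds a manner not in (and inconsistent with) the original.

(c), (d)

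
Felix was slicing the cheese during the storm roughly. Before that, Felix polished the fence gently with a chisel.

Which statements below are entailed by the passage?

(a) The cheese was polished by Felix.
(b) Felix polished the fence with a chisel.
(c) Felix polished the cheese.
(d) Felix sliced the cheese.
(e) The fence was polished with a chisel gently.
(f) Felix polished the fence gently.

(a) Not entailed — Felix polished the fence, not the cheese; the cheese belongs to the slicing event.
(b) Entailed — this follows by dropping conjuncts from the polishing event's description.
(c) Not entailed — Felix polished the fence, not the cheese; the cheese belongs to the slicing event.
(d) Not entailed — 'was slicing' is progressive on an accomplishment; it does not entail the completed 'sliced'.
(e) Entailed — every conjunct here is already in the original polishing event.
(f) Entailed — every conjunct here is already in the original polishing event.

(b), (e), (f)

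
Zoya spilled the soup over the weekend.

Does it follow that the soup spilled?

yes

'Zoya spilled the soup' is the causative; it entails the inchoative 'the soup spilled'.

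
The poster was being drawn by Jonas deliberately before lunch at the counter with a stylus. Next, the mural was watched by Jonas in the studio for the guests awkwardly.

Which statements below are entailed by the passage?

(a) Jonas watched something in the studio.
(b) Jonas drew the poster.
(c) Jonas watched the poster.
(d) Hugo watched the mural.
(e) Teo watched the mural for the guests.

(a)

(a) Entailed — every conjunct here is already in the original watching event.
(b) Not entailed — 'was drawing' is progressive on an accomplishment; it does not entail the completed 'drew'.
(c) Not entailed — Jonas watched the mural, not the poster; the poster belongs to the drawing event.
(d) Not entailed — the passage has Jonas watching the mural, not Hugo.
(e) Not entailed — the passage has Jonas watching the mural, not Teo.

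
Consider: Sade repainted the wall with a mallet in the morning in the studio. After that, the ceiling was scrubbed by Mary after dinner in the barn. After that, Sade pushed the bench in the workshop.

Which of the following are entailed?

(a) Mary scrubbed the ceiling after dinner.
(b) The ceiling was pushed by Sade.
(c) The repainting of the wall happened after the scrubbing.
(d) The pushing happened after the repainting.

(a), (d)

(a) Entailed — the original entails any weakening of itself; this just drops 'in the barn'.
(b) Not entailed — Sade pushed the bench, not the ceiling; the ceiling belongs to the scrubbing event.
(c) Not entailed — the narrative places the repainting before the scrubbing, not after.
(d) Entailed — the narrative places the repainting before the pushing.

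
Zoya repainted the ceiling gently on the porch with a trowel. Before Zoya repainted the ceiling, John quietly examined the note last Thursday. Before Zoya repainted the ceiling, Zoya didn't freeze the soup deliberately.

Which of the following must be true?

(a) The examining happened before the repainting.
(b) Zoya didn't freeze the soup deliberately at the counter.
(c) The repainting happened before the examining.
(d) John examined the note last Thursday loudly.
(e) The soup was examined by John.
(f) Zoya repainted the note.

(a) Entailed — the narrative places the examining before the repainting.
(b) Entailed — under negation, adding a further restriction is entailed: if no such freezing event occurred, none occurred at the counter either.
(c) Not entailed — the narrative places the examining before the repainting, not after.
(d) Not entailed — 'loudly' adds a manner not in (and inconsistent with) the original.
(e) Not entailed — John examined the note, not the soup; the soup belongs to the freezing event.
(f) Not entailed — Zoya repainted the ceiling, not the note; the note belongs to the examining event.

(a), (b)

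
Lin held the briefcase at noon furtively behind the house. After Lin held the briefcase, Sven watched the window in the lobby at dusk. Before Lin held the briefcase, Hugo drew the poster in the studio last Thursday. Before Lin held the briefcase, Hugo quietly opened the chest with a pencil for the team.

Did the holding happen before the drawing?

The narrative orders the drawing before the holding.

no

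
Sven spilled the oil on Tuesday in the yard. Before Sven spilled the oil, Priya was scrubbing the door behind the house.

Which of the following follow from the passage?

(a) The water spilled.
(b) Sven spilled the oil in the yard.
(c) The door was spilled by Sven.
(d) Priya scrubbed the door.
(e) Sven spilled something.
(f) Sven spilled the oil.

(b), (d), (e), (f)

(a) Not entailed — the oil is what spilled, not the water.
(b) Entailed — this follows by dropping conjuncts from the spilling event's description.
(c) Not entailed — Sven spilled the oil, not the door; the door belongs to the scrubbing event.
(d) Entailed — 'scrub' is an activity; 'was scrubbing' entails that some scrubbing happened, so 'scrubbed' holds.
(e) Entailed — dropping 'in the yard', 'on Tuesday' and generalizing the patient leaves a sub-description the original still satisfies.
(f) Entailed — this follows by dropping conjuncts from the spilling event's description.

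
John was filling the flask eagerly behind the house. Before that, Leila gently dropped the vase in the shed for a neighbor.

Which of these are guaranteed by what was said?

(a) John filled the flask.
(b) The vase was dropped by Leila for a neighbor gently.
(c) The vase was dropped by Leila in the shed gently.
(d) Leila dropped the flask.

(b), (c)

(a) Not entailed — 'was filling' is progressive on an accomplishment; it does not entail the completed 'filled'.
(b) Entailed — dropping 'in the shed' leaves a sub-description the original still satisfies.
(c) Entailed — this follows by dropping conjuncts from the dropping event's description.
(d) Not entailed — Leila dropped the vase, not the flask; the flask belongs to the filling event.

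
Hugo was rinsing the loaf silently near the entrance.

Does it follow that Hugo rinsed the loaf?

yes

'rinse' is atelic; if Hugo was rinsing the loaf, then Hugo rinsed the loaf (for some time).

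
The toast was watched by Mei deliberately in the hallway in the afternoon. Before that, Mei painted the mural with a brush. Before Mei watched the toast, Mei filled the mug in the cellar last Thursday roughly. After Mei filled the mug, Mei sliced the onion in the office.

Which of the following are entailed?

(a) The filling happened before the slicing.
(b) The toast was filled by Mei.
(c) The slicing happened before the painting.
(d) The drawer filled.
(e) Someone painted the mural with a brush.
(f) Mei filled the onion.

(a) Entailed — the narrative places the filling before the slicing.
(b) Not entailed — Mei filled the mug, not the toast; the toast belongs to the watching event.
(c) Not entailed — the narrative doesn't order the slicing relative to the painting.
(d) Not entailed — the mug is what filled, not the drawer.
(e) Entailed — every conjunct here is already in the original painting event.
(f) Not entailed — Mei filled the mug, not the onion; the onion belongs to the slicing event.

(a), (e)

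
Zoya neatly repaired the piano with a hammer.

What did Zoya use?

'with a hammer' marks the instrument of the repairing event.

a hammer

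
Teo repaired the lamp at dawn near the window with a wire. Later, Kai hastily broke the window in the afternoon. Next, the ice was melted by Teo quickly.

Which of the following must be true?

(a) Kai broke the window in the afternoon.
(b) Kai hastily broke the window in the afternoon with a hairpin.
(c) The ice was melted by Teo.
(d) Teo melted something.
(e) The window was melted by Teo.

(a), (c), (d)

(a) Entailed — dropping 'hastily' leaves a sub-description the original still satisfies.
(b) Not entailed — 'with a hairpin' adds information not in the original event.
(c) Entailed — this follows by dropping conjuncts from the melting event's description.
(d) Entailed — this follows by dropping conjuncts from the melting event's description.
(e) Not entailed — Teo melted the ice, not the window; the window belongs to the breaking event.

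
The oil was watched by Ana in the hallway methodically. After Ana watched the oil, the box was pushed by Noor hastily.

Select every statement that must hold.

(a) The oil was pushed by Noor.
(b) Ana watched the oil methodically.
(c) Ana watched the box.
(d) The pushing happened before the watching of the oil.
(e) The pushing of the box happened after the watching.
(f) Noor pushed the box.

(b), (e), (f)

(a) Not entailed — Noor pushed the box, not the oil; the oil belongs to the watching event.
(b) Entailed — every conjunct here is already in the original watching event.
(c) Not entailed — Ana watched the oil, not the box; the box belongs to the pushing event.
(d) Not entailed — the narrative places the watching before the pushing, not after.
(e) Entailed — the narrative places the watching before the pushing.
(f) Entailed — dropping 'hastily' leaves a sub-description the original still satisfies.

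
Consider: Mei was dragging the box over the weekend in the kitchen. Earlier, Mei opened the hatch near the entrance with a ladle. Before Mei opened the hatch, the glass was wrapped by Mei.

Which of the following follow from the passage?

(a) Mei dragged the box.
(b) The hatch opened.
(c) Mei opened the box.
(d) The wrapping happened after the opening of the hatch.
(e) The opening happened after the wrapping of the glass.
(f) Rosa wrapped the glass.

(a), (b), (e)

(a) Entailed — 'drag' is an activity; 'was dragging' entails that some dragging happened, so 'dragged' holds.
(b) Entailed — 'Mei opened the hatch' is causative; it entails the inchoative 'the hatch opened'.
(c) Not entailed — Mei opened the hatch, not the box; the box belongs to the dragging event.
(d) Not entailed — the narrative places the wrapping before the opening, not after.
(e) Entailed — the narrative places the wrapping before the opening.
(f) Not entailed — the passage has Mei wrapping the glass, not Rosa.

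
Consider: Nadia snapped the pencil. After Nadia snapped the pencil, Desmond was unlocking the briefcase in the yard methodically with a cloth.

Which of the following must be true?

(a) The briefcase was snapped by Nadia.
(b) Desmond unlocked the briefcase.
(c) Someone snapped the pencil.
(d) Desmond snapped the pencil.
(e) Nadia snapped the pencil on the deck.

(c)

(a) Not entailed — Nadia snapped the pencil, not the briefcase; the briefcase belongs to the unlocking event.
(b) Not entailed — 'was unlocking' is progressive on an accomplishment; it does not entail the completed 'unlocked'.
(c) Entailed — this follows by dropping conjuncts from the snapping event's description.
(d) Not entailed — the passage has Nadia snapping the pencil, not Desmond.
(e) Not entailed — 'on the deck' adds information not in the original event.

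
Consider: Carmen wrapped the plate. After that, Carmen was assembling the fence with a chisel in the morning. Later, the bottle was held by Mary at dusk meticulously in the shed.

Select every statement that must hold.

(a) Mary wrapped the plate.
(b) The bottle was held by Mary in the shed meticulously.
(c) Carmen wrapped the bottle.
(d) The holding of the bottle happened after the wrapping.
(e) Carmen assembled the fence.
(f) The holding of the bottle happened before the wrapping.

(a) Not entailed — the passage has Carmen wrapping the plate, not Mary.
(b) Entailed — every conjunct here is already in the original holding event.
(c) Not entailed — Carmen wrapped the plate, not the bottle; the bottle belongs to the holding event.
(d) Entailed — the narrative places the wrapping before the holding.
(e) Not entailed — 'was assembling' is progressive on an accomplishment; it does not entail the completed 'assembled'.
(f) Not entailed — the narrative places the wrapping before the holding, not after.

(b), (d)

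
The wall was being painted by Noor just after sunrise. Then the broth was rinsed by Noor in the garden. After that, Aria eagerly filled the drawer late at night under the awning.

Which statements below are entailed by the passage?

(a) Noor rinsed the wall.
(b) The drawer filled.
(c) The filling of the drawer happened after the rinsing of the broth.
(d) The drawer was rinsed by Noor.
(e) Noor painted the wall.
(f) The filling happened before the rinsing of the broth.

(a) Not entailed — Noor rinsed the broth, not the wall; the wall belongs to the painting event.
(b) Entailed — 'Aria filled the drawer' is causative; it entails the inchoative 'the drawer filled'.
(c) Entailed — the narrative places the rinsing before the filling.
(d) Not entailed — Noor rinsed the broth, not the drawer; the drawer belongs to the filling event.
(e) Not entailed — 'was painting' is progressive on an accomplishment; it does not entail the completed 'painted'.
(f) Not entailed — the narrative places the rinsing before the filling, not after.

(b), (c)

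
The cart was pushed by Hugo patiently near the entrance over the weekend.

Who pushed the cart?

Hugo

'Hugo' marks the agent of the pushing event.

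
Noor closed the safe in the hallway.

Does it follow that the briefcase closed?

Nothing is said about any briefcase; only the safe is affected.

no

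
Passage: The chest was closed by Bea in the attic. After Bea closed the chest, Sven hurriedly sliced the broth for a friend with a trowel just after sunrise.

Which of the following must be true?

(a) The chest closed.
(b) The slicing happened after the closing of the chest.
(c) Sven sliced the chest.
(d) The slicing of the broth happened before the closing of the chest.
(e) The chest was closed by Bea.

(a) Entailed — 'Bea closed the chest' is causative; it entails the inchoative 'the chest closed'.
(b) Entailed — the narrative places the closing before the slicing.
(c) Not entailed — Sven sliced the broth, not the chest; the chest belongs to the closing event.
(d) Not entailed — the narrative places the closing before the slicing, not after.
(e) Entailed — this follows by dropping conjuncts from the closing event's description.

(a), (b), (e)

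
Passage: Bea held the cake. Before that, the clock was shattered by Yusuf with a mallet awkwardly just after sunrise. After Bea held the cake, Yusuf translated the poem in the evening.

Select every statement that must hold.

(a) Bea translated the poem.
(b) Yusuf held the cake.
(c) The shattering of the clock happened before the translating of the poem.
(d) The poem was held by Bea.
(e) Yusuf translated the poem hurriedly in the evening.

(a) Not entailed — the passage has Yusuf translating the poem, not Bea.
(b) Not entailed — the passage has Bea holding the cake, not Yusuf.
(c) Entailed — the narrative places the shattering before the translating.
(d) Not entailed — Bea held the cake, not the poem; the poem belongs to the translating event.
(e) Not entailed — 'hurriedly' adds information not in the original event.

(c)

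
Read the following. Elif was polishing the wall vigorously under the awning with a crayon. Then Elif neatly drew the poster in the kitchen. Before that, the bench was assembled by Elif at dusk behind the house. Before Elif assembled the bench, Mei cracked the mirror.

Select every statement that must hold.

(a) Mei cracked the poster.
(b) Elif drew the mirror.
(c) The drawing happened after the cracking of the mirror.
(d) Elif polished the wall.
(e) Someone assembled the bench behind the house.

(c), (d), (e)

(a) Not entailed — Mei cracked the mirror, not the poster; the poster belongs to the drawing event.
(b) Not entailed — Elif drew the poster, not the mirror; the mirror belongs to the cracking event.
(c) Entailed — the narrative places the cracking before the drawing.
(d) Entailed — 'polish' is an activity; 'was polishing' entails that some polishing happened, so 'polished' holds.
(e) Entailed — every conjunct here is already in the original assembling event.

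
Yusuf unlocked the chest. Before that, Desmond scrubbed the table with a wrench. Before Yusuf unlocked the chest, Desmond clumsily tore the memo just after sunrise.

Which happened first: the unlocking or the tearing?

the tearing

The connectives place the tearing before the unlocking.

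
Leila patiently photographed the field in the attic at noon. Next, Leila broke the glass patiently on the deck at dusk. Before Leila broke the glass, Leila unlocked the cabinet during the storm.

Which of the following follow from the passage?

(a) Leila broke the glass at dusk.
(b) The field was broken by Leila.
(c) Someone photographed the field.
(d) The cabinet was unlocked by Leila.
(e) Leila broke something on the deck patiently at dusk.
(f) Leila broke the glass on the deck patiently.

(a), (c), (d), (e), (f)

(a) Entailed — dropping 'on the deck', 'patiently' leaves a sub-description the original still satisfies.
(b) Not entailed — Leila broke the glass, not the field; the field belongs to the photographing event.
(c) Entailed — the original entails any weakening of itself; this just drops 'in the attic', 'at noon', 'patiently' and generalizes the agent.
(d) Entailed — every conjunct here is already in the original unlocking event.
(e) Entailed — generalizing the patient leaves a sub-description the original still satisfies.
(f) Entailed — dropping 'at dusk' leaves a sub-description the original still satisfies.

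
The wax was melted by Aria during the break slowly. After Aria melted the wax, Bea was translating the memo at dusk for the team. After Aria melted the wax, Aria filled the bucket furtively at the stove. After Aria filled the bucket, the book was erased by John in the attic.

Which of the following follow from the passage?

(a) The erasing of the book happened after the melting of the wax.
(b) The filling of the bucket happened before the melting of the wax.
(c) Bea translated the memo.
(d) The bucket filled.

(a), (d)

(a) Entailed — the narrative places the melting before the erasing.
(b) Not entailed — the narrative places the melting before the filling, not after.
(c) Not entailed — 'was translating' is progressive on an accomplishment; it does not entail the completed 'translated'.
(d) Entailed — 'Aria filled the bucket' is causative; it entails the inchoative 'the bucket filled'.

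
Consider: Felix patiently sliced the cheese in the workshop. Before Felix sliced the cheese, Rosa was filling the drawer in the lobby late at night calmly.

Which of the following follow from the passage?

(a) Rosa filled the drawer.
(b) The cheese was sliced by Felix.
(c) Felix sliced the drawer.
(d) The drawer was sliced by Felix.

(b)

(a) Not entailed — 'was filling' is progressive on an accomplishment; it does not entail the completed 'filled'.
(b) Entailed — this follows by dropping conjuncts from the slicing event's description.
(c) Not entailed — Felix sliced the cheese, not the drawer; the drawer belongs to the filling event.
(d) Not entailed — Felix sliced the cheese, not the drawer; the drawer belongs to the filling event.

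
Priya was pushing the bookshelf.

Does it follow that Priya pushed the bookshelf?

yes

'push' is atelic; if Priya was pushing the bookshelf, then Priya pushed the bookshelf (for some time).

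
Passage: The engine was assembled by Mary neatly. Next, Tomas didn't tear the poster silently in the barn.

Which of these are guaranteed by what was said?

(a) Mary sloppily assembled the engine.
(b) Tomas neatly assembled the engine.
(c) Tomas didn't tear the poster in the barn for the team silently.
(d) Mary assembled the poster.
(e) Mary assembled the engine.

(c), (e)

(a) Not entailed — 'sloppily' adds a manner not in (and inconsistent with) the original.
(b) Not entailed — the passage has Mary assembling the engine, not Tomas.
(c) Entailed — under negation, adding a further restriction is entailed: if no such tearing event occurred, none occurred for the team either.
(d) Not entailed — Mary assembled the engine, not the poster; the poster belongs to the tearing event.
(e) Entailed — the original entails any weakening of itself; this just drops 'neatly'.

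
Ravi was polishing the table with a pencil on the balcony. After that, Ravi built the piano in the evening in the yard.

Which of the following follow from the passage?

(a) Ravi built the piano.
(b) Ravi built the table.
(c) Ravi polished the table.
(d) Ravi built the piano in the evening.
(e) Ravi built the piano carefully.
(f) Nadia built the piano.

(a) Entailed — dropping 'in the yard', 'in the evening' leaves a sub-description the original still satisfies.
(b) Not entailed — Ravi built the piano, not the table; the table belongs to the polishing event.
(c) Entailed — 'polish' is an activity; 'was polishing' entails that some polishing happened, so 'polished' holds.
(d) Entailed — dropping 'in the yard' leaves a sub-description the original still satisfies.
(e) Not entailed — 'carefully' adds information not in the original event.
(f) Not entailed — the passage has Ravi building the piano, not Nadia.

(a), (c), (d)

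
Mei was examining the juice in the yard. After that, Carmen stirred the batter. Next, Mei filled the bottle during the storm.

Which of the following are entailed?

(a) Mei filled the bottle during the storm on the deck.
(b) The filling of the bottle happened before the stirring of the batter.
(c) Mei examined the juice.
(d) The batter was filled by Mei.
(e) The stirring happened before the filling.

(c), (e)

(a) Not entailed — 'on the deck' adds information not in the original event.
(b) Not entailed — the narrative places the stirring before the filling, not after.
(c) Entailed — 'examine' is an activity; 'was examining' entails that some examining happened, so 'examined' holds.
(d) Not entailed — Mei filled the bottle, not the batter; the batter belongs to the stirring event.
(e) Entailed — the narrative places the stirring before the filling.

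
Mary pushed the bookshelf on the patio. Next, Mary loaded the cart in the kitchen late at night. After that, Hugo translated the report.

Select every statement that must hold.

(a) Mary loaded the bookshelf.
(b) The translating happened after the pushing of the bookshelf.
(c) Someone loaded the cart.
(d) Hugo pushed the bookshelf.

(b), (c)

(a) Not entailed — Mary loaded the cart, not the bookshelf; the bookshelf belongs to the pushing event.
(b) Entailed — the narrative places the pushing before the translating.
(c) Entailed — this follows by dropping conjuncts from the loading event's description.
(d) Not entailed — the passage has Mary pushing the bookshelf, not Hugo.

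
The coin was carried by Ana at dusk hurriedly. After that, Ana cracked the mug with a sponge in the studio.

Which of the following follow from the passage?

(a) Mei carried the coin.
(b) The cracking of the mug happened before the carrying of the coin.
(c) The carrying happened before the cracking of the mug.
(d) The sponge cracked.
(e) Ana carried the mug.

(c)

(a) Not entailed — the passage has Ana carrying the coin, not Mei.
(b) Not entailed — the narrative places the carrying before the cracking, not after.
(c) Entailed — the narrative places the carrying before the cracking.
(d) Not entailed — the mug is what cracked, not the sponge.
(e) Not entailed — Ana carried the coin, not the mug; the mug belongs to the cracking event.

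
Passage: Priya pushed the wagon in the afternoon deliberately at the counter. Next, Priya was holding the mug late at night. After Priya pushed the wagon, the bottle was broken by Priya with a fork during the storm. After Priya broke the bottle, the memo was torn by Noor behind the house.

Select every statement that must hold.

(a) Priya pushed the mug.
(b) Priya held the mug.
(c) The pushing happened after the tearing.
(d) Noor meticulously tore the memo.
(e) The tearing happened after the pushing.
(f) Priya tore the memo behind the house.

(b), (e)

(a) Not entailed — Priya pushed the wagon, not the mug; the mug belongs to the holding event.
(b) Entailed — 'hold' is an activity; 'was holding' entails that some holding happened, so 'held' holds.
(c) Not entailed — the narrative places the pushing before the tearing, not after.
(d) Not entailed — 'meticulously' adds information not in the original event.
(e) Entailed — the narrative places the pushing before the tearing.
(f) Not entailed — the passage has Noor tearing the memo, not Priya.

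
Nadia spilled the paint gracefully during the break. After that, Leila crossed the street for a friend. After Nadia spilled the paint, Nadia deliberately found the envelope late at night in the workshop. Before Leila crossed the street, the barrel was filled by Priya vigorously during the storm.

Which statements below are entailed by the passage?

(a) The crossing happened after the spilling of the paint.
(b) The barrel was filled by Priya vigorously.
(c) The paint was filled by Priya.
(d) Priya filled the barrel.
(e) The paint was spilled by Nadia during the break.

(a), (b), (d), (e)

(a) Entailed — the narrative places the spilling before the crossing.
(b) Entailed — this follows by dropping conjuncts from the filling event's description.
(c) Not entailed — Priya filled the barrel, not the paint; the paint belongs to the spilling event.
(d) Entailed — this follows by dropping conjuncts from the filling event's description.
(e) Entailed — every conjunct here is already in the original spilling event.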